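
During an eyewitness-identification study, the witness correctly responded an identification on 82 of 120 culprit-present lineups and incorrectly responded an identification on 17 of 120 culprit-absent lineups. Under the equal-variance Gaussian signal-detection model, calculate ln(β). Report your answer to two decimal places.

H = 82/120 = 0.6833
FA = 17/120 = 0.1417
z(0.6833) = 0.477, z(0.1417) = -1.073
ln β = −½·[z(H)² − z(FA)²] = −0.5 × (0.228 − 1.151) = 0.4615

ln β = 0.46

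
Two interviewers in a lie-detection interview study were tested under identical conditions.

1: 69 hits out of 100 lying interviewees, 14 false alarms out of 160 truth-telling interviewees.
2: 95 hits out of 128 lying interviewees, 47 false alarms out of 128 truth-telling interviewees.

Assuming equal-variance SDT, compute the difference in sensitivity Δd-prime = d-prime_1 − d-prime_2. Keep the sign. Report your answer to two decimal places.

Δd-prime = 0.86

1: z(0.6900) = 0.496, z(0.0875) = -1.356, d' = 1.852
2: z(0.7422) = 0.650, z(0.3672) = -0.339, d' = 0.989
Δd' = d'_1 − d'_2 = 1.852 − 0.989 = 0.863
1 has the higher sensitivity.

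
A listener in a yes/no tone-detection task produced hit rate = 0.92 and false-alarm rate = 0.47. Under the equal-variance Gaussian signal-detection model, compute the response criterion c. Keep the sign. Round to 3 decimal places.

c = -0.665

Φ⁻¹(H) = Φ⁻¹(0.92) = 1.4051
Φ⁻¹(FA) = Φ⁻¹(0.47) = -0.0753
c = −½·[z(H) + z(FA)] = −0.5 × (1.4051 + (-0.0753)) = -0.6649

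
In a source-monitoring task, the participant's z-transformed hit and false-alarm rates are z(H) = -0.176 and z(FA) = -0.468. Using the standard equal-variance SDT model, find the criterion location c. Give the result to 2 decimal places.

c = −½·[z(H) + z(FA)] = −½·(-0.176 + (-0.468)) = 0.322
c > 0: the participant has a conservative response bias.

c = 0.32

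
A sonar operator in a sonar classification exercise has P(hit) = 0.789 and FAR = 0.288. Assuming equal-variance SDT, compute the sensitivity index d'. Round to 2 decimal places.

d' = 1.36

Φ⁻¹(H) = Φ⁻¹(0.789) = 0.803
Φ⁻¹(FA) = Φ⁻¹(0.288) = -0.559
d' = z(H) − z(FA) = 0.803 − (-0.559) = 1.362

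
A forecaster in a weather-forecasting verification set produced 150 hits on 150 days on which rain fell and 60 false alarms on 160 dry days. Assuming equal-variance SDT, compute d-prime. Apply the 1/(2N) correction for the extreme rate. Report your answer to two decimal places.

d-prime = 3.03

The hit rate is 150/150 = 1, so apply the 1/(2N) correction: H → 1 − 1/(2·150) = 0.99667.
z(H) = z(0.99667) = 2.713
z(FA) = z(0.37500) = -0.319
d' = 2.713 − (-0.319) = 3.032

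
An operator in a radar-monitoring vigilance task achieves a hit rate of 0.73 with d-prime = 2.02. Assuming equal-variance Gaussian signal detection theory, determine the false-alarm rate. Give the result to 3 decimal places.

false-alarm rate = 0.080

z(hit rate) = z(0.73) = 0.6128
z(FA) = z(H) − d' = 0.6128 − 2.02 = -1.4072
false-alarm rate = Φ(-1.4072) = 0.0797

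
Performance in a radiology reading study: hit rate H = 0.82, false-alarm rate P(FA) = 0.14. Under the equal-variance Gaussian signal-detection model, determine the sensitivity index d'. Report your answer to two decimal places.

d' = 2.00

z(0.82) = 0.915, z(0.14) = -1.080
d' = z(H) − z(FA) = 0.915 − (-1.080) = 1.995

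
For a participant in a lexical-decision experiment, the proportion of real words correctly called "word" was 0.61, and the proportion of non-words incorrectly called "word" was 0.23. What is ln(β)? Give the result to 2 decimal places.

z(H) = 0.279
z(FA) = -0.739
ln β = −½·[z(H)² − z(FA)²] = −0.5 × (0.078 − 0.546) = 0.234

ln β = 0.23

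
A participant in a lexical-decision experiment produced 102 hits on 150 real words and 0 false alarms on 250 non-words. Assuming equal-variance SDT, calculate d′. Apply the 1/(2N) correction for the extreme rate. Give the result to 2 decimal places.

The false-alarm rate is 0/250 = 0, so apply the 1/(2N) correction: FA → 1/(2·250) = 0.00200.
z(H) = z(0.68000) = 0.468
z(FA) = z(0.00200) = -2.878
d' = 0.468 − (-2.878) = 3.346

d′ = 3.35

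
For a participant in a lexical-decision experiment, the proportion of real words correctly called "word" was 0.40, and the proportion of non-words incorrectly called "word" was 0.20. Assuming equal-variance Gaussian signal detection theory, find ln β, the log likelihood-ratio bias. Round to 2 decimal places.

ln β = 0.32

z(H) = -0.253
z(FA) = -0.842
ln β = −½·[z(H)² − z(FA)²] = −0.5 × (0.064 − 0.709) = 0.3225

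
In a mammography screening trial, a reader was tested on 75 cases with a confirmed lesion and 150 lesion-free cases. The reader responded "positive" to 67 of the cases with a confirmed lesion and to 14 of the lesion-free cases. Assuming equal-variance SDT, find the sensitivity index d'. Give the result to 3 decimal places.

d' = 2.565

H = 67/75 = 0.8933
FA = 14/150 = 0.0933
Φ⁻¹(H) = 1.2443
Φ⁻¹(FA) = -1.3207
d' = z(H) − z(FA) = 1.2443 − (-1.3207) = 2.5650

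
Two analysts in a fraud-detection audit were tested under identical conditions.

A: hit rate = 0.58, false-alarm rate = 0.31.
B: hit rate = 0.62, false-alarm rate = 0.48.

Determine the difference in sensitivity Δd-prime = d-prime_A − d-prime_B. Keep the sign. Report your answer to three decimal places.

A: z(0.58) = 0.2019, z(0.31) = -0.4959, d' = 0.6978
B: z(0.62) = 0.3055, z(0.48) = -0.0502, d' = 0.3557
Δd' = d'_A − d'_B = 0.6978 − 0.3557 = 0.3421
A has the higher sensitivity.

Δd-prime = 0.342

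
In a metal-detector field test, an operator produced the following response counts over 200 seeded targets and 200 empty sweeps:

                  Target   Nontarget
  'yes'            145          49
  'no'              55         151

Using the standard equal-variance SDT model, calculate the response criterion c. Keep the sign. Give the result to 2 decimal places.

c = 0.05

H = 145/200 = 0.7250
FA = 49/200 = 0.2450
Φ⁻¹(0.7250) = 0.5978, Φ⁻¹(0.2450) = -0.6903
c = −½·[z(H) + z(FA)] = −0.5 × (0.5978 + (-0.6903)) = 0.04625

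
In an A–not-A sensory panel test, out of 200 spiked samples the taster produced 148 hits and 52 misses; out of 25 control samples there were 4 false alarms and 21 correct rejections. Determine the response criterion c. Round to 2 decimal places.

H = 148/200 = 0.7400
FA = 4/25 = 0.1600
z(H) = z(0.7400) = 0.643
z(FA) = z(0.1600) = -0.994
c = −½·[z(H) + z(FA)] = −0.5 × (0.643 + (-0.994)) = 0.1755

c = 0.18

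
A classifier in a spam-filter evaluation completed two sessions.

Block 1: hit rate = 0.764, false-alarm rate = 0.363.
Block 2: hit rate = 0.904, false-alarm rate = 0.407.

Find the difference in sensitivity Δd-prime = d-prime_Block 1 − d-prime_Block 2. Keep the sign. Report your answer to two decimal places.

Δd-prime = -0.47

Block 1: z(0.764) = 0.719, z(0.363) = -0.350, d' = 1.069
Block 2: z(0.904) = 1.305, z(0.407) = -0.235, d' = 1.540
Δd' = d'_Block 1 − d'_Block 2 = 1.069 − 1.540 = -0.471
Block 2 has the higher sensitivity.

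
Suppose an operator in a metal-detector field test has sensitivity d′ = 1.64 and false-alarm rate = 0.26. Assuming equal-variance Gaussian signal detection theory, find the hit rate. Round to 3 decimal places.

hit rate = 0.841

z(false-alarm rate) = z(0.26) = -0.6433
z(H) = z(FA) + d' = -0.6433 + 1.64 = 0.9967
hit rate = Φ(0.9967) = 0.8405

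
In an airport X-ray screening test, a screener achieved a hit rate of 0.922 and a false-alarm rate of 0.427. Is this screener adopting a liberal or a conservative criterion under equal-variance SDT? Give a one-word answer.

z(H) = 1.419, z(FA) = -0.184
c = −½·(z(H) + z(FA)) = -0.6175
c < 0 → liberal criterion (biased toward responding “yes”).

liberal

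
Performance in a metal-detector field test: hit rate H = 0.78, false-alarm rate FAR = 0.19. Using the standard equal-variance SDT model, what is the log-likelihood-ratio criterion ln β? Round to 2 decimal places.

ln β = 0.09

Φ⁻¹(H) = Φ⁻¹(0.78) = 0.772
Φ⁻¹(FA) = Φ⁻¹(0.19) = -0.878
ln β = −½·[z(H)² − z(FA)²] = −0.5 × (0.596 − 0.771) = 0.0875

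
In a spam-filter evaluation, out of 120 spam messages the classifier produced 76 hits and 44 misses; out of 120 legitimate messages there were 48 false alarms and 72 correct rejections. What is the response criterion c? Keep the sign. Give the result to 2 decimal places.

c = -0.04

H = 76/120 = 0.6333
FA = 48/120 = 0.4000
z(H) = 0.3406
z(FA) = -0.2533
c = −½·[z(H) + z(FA)] = −0.5 × (0.3406 + (-0.2533)) = -0.04365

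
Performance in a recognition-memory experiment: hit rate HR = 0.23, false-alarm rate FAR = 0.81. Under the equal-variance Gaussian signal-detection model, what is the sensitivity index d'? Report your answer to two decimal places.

Φ⁻¹(H) = -0.739
Φ⁻¹(FA) = 0.878
d' = z(H) − z(FA) = -0.739 − 0.878 = -1.617

d' = -1.62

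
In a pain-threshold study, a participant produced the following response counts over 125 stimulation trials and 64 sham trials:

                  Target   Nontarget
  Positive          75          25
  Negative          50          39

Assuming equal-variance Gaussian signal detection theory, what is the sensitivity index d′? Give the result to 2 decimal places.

d′ = 0.53

H = 75/125 = 0.6000
FA = 25/64 = 0.3906
Φ⁻¹(H) = 0.2533
Φ⁻¹(FA) = -0.2778
d' = z(H) − z(FA) = 0.2533 − (-0.2778) = 0.5311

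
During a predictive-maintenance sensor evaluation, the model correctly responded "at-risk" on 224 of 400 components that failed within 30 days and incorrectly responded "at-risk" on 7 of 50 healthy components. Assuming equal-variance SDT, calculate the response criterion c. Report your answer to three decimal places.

c = 0.465

H = 224/400 = 0.5600
FA = 7/50 = 0.1400
Φ⁻¹(0.5600) = 0.1510, Φ⁻¹(0.1400) = -1.0803
c = −½·[z(H) + z(FA)] = −0.5 × (0.1510 + (-1.0803)) = 0.46465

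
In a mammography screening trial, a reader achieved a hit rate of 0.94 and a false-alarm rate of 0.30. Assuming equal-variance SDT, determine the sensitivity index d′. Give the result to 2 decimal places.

Φ⁻¹(0.94) = 1.555, Φ⁻¹(0.30) = -0.524
d' = z(H) − z(FA) = 1.555 − (-0.524) = 2.079

d′ = 2.08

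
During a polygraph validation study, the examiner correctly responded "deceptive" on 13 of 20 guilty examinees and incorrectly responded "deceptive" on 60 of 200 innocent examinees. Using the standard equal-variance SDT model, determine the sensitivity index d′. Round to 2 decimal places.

d′ = 0.91

H = 13/20 = 0.6500
FA = 60/200 = 0.3000
Φ⁻¹(0.6500) = 0.3853, Φ⁻¹(0.3000) = -0.5244
d' = z(H) − z(FA) = 0.3853 − (-0.5244) = 0.9097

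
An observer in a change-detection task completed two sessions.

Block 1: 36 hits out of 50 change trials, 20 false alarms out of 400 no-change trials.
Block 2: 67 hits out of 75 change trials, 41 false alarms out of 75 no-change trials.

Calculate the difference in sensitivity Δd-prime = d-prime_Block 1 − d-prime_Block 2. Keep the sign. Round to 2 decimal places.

Δd-prime = 1.10

Block 1: z(0.7200) = 0.583, z(0.0500) = -1.645, d' = 2.228
Block 2: z(0.8933) = 1.244, z(0.5467) = 0.117, d' = 1.127
Δd' = d'_Block 1 − d'_Block 2 = 2.228 − 1.127 = 1.101
Block 1 has the higher sensitivity.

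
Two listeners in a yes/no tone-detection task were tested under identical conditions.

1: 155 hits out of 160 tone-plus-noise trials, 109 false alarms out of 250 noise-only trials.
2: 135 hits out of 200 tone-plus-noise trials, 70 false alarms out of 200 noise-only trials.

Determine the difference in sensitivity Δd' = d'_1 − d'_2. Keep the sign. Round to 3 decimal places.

Δd' = 1.185

1: z(0.9688) = 1.8634, z(0.4360) = -0.1611, d' = 2.0245
2: z(0.6750) = 0.4538, z(0.3500) = -0.3853, d' = 0.8391
Δd' = d'_1 − d'_2 = 2.0245 − 0.8391 = 1.1854
1 has the higher sensitivity.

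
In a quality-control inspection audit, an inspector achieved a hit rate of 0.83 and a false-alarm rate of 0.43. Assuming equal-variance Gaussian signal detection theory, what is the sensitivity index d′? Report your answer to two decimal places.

d′ = 1.13

z(H) = z(0.83) = 0.954
z(FA) = z(0.43) = -0.176
d' = z(H) − z(FA) = 0.954 − (-0.176) = 1.130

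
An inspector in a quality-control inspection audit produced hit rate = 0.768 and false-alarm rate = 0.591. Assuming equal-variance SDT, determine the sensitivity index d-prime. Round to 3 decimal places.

Φ⁻¹(H) = 0.7323
Φ⁻¹(FA) = 0.2301
d' = z(H) − z(FA) = 0.7323 − 0.2301 = 0.5022

d-prime = 0.502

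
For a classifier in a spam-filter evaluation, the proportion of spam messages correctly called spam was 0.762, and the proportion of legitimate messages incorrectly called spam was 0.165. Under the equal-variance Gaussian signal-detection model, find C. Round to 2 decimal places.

C = 0.13

Φ⁻¹(H) = Φ⁻¹(0.762) = 0.7128
Φ⁻¹(FA) = Φ⁻¹(0.165) = -0.9741
c = −½·[z(H) + z(FA)] = −0.5 × (0.7128 + (-0.9741)) = 0.13065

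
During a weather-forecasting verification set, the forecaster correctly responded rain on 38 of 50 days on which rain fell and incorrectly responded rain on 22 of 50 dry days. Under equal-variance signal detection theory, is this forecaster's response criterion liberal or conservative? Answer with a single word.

liberal

z(H) = 0.706, z(FA) = -0.151
c = −½·(z(H) + z(FA)) = -0.2775
c < 0 → liberal criterion (biased toward responding “yes”).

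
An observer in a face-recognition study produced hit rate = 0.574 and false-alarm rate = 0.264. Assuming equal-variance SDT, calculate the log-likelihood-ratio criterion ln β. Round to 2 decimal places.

z(H) = 0.187
z(FA) = -0.631
ln β = −½·[z(H)² − z(FA)²] = −0.5 × (0.035 − 0.398) = 0.1815

ln β = 0.18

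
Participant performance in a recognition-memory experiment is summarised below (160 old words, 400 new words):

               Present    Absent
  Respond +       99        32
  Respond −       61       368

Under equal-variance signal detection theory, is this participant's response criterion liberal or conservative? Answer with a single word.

conservative

z(H) = 0.302, z(FA) = -1.405
c = −½·(z(H) + z(FA)) = 0.5515
c > 0 → conservative criterion (biased toward responding “no”).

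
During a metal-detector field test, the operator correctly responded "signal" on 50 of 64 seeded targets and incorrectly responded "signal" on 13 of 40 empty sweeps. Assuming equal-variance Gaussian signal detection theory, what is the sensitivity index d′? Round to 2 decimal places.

H = 50/64 = 0.7812
FA = 13/40 = 0.3250
z(H) = 0.7763
z(FA) = -0.4538
d' = z(H) − z(FA) = 0.7763 − (-0.4538) = 1.2301

d′ = 1.23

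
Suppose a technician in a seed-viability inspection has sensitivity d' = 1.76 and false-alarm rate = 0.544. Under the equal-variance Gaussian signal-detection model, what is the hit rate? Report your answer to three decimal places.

z(false-alarm rate) = z(0.544) = 0.1105
z(H) = z(FA) + d' = 0.1105 + 1.76 = 1.8705
hit rate = Φ(1.8705) = 0.9693

hit rate = 0.969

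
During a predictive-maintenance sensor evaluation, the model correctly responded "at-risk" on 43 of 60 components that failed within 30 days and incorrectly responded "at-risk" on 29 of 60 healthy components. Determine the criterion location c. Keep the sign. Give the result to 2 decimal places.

H = 43/60 = 0.7167
FA = 29/60 = 0.4833
Φ⁻¹(H) = Φ⁻¹(0.7167) = 0.573
Φ⁻¹(FA) = Φ⁻¹(0.4833) = -0.042
c = −½·[z(H) + z(FA)] = −0.5 × (0.573 + (-0.042)) = -0.2655
c < 0: the model has a liberal response bias.

c = -0.27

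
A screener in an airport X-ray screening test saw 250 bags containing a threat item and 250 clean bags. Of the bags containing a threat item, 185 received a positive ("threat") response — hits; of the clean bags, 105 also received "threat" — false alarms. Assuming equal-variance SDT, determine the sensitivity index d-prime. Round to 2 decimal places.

H = 185/250 = 0.7400
FA = 105/250 = 0.4200
z(H) = 0.6433
z(FA) = -0.2019
d' = z(H) − z(FA) = 0.6433 − (-0.2019) = 0.8452

d-prime = 0.85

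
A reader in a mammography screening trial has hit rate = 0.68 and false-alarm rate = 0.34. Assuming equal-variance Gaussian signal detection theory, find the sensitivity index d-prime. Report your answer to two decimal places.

z(0.68) = 0.468, z(0.34) = -0.412
d' = z(H) − z(FA) = 0.468 − (-0.412) = 0.880

d-prime = 0.88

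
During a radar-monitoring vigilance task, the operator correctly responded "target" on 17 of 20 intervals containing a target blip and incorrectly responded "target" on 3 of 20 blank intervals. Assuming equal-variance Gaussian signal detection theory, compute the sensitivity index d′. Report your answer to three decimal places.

d′ = 2.073

H = 17/20 = 0.8500
FA = 3/20 = 0.1500
Φ⁻¹(H) = Φ⁻¹(0.8500) = 1.0364
Φ⁻¹(FA) = Φ⁻¹(0.1500) = -1.0364
d' = z(H) − z(FA) = 1.0364 − (-1.0364) = 2.0728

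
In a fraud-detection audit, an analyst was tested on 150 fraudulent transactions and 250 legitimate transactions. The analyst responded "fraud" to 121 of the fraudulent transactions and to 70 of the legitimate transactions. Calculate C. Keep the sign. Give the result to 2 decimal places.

C = -0.14

H = 121/150 = 0.8067
FA = 70/250 = 0.2800
Φ⁻¹(0.8067) = 0.8658, Φ⁻¹(0.2800) = -0.5828
c = −½·[z(H) + z(FA)] = −0.5 × (0.8658 + (-0.5828)) = -0.1415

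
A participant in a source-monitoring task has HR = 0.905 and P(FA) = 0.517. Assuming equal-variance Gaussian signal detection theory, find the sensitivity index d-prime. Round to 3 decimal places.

z(H) = z(0.905) = 1.3106
z(FA) = z(0.517) = 0.0426
d' = z(H) − z(FA) = 1.3106 − 0.0426 = 1.2680

d-prime = 1.268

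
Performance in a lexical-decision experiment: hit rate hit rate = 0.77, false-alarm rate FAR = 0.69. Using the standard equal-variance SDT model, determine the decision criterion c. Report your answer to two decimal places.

Φ⁻¹(0.77) = 0.7388, Φ⁻¹(0.69) = 0.4959
c = −½·[z(H) + z(FA)] = −0.5 × (0.7388 + 0.4959) = -0.61735
c < 0: the participant has a liberal response bias.

c = -0.62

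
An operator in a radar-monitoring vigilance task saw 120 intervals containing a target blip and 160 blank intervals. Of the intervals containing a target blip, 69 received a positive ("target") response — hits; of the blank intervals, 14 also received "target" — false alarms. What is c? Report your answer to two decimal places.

H = 69/120 = 0.5750
FA = 14/160 = 0.0875
Φ⁻¹(H) = Φ⁻¹(0.5750) = 0.189
Φ⁻¹(FA) = Φ⁻¹(0.0875) = -1.356
c = −½·[z(H) + z(FA)] = −0.5 × (0.189 + (-1.356)) = 0.5835
c > 0: the operator has a conservative response bias.

c = 0.58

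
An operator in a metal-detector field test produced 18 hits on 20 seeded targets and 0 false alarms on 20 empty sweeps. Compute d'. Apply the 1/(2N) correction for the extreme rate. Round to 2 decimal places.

d' = 3.24

The false-alarm rate is 0/20 = 0, so apply the 1/(2N) correction: FA → 1/(2·20) = 0.02500.
z(H) = z(0.90000) = 1.282
z(FA) = z(0.02500) = -1.960
d' = 1.282 − (-1.960) = 3.242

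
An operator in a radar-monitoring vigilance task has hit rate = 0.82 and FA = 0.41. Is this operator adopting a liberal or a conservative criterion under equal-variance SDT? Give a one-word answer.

z(H) = 0.915, z(FA) = -0.228
c = −½·(z(H) + z(FA)) = -0.3435
c < 0 → liberal criterion (biased toward responding “yes”).

liberal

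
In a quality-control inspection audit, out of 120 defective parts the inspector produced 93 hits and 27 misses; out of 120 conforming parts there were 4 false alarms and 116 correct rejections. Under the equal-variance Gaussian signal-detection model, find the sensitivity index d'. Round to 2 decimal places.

d' = 2.59

H = 93/120 = 0.7750
FA = 4/120 = 0.0333
z(H) = z(0.7750) = 0.755
z(FA) = z(0.0333) = -1.834
d' = z(H) − z(FA) = 0.755 − (-1.834) = 2.589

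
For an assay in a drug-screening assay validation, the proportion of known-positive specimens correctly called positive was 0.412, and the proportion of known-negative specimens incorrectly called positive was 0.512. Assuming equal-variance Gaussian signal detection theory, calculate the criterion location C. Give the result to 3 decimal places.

C = 0.096

Φ⁻¹(H) = -0.2224
Φ⁻¹(FA) = 0.0301
c = −½·[z(H) + z(FA)] = −0.5 × (-0.2224 + 0.0301) = 0.09615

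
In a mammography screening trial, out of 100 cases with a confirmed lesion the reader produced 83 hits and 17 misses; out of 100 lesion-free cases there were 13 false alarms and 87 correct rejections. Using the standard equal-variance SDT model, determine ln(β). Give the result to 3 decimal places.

H = 83/100 = 0.8300
FA = 13/100 = 0.1300
Φ⁻¹(H) = Φ⁻¹(0.8300) = 0.9542
Φ⁻¹(FA) = Φ⁻¹(0.1300) = -1.1264
ln β = −½·[z(H)² − z(FA)²] = −0.5 × (0.9105 − 1.2688) = 0.17915

ln β = 0.179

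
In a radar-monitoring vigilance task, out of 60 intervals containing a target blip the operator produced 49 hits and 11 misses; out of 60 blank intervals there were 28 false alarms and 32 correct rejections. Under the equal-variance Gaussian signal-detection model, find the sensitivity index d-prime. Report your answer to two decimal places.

d-prime = 0.99

H = 49/60 = 0.8167
FA = 28/60 = 0.4667
z(H) = 0.9029
z(FA) = -0.0836
d' = z(H) − z(FA) = 0.9029 − (-0.0836) = 0.9865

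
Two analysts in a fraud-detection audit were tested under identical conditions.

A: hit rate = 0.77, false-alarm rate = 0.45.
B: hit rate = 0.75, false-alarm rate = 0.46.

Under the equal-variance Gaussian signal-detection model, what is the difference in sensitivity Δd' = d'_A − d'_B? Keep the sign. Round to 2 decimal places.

A: z(0.77) = 0.739, z(0.45) = -0.126, d' = 0.865
B: z(0.75) = 0.674, z(0.46) = -0.100, d' = 0.774
Δd' = d'_A − d'_B = 0.865 − 0.774 = 0.091
A has the higher sensitivity.

Δd' = 0.09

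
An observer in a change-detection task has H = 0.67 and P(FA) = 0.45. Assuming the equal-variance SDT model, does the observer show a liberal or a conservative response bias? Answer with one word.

z(H) = 0.440, z(FA) = -0.126
c = −½·(z(H) + z(FA)) = -0.157
c < 0 → liberal criterion (biased toward responding “yes”).

liberal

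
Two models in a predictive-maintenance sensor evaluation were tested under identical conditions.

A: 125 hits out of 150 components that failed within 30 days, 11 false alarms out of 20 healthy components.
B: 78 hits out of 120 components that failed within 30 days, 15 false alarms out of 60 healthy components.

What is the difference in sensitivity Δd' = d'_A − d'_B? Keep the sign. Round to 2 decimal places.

Δd' = -0.22

A: z(0.8333) = 0.967, z(0.5500) = 0.126, d' = 0.841
B: z(0.6500) = 0.385, z(0.2500) = -0.674, d' = 1.059
Δd' = d'_A − d'_B = 0.841 − 1.059 = -0.218
B has the higher sensitivity.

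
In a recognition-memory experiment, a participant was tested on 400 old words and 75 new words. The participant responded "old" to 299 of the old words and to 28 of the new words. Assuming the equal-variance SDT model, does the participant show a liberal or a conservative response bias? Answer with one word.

liberal

z(H) = 0.667, z(FA) = -0.323
c = −½·(z(H) + z(FA)) = -0.172
c < 0 → liberal criterion (biased toward responding “yes”).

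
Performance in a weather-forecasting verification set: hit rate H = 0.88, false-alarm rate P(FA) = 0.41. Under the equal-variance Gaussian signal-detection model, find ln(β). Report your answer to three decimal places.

ln β = -0.664

Φ⁻¹(H) = Φ⁻¹(0.88) = 1.1750
Φ⁻¹(FA) = Φ⁻¹(0.41) = -0.2275
ln β = −½·[z(H)² − z(FA)²] = −0.5 × (1.3806 − 0.0518) = -0.6644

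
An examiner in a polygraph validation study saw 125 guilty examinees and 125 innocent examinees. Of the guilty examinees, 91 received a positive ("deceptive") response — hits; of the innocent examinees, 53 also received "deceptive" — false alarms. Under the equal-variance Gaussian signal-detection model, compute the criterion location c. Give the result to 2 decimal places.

H = 91/125 = 0.7280
FA = 53/125 = 0.4240
Φ⁻¹(H) = Φ⁻¹(0.7280) = 0.6068
Φ⁻¹(FA) = Φ⁻¹(0.4240) = -0.1917
c = −½·[z(H) + z(FA)] = −0.5 × (0.6068 + (-0.1917)) = -0.20755
c < 0: the examiner has a liberal response bias.

c = -0.21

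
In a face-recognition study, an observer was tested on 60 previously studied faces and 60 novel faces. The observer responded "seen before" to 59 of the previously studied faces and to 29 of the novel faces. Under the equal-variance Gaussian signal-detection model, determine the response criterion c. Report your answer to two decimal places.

c = -1.04

H = 59/60 = 0.9833
FA = 29/60 = 0.4833
z(H) = z(0.9833) = 2.1272
z(FA) = z(0.4833) = -0.0419
c = −½·[z(H) + z(FA)] = −0.5 × (2.1272 + (-0.0419)) = -1.04265
c < 0: the observer has a liberal response bias.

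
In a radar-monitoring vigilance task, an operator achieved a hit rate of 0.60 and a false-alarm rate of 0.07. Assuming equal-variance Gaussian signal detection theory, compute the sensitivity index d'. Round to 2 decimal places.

d' = 1.73

z(H) = 0.2533
z(FA) = -1.4758
d' = z(H) − z(FA) = 0.2533 − (-1.4758) = 1.7291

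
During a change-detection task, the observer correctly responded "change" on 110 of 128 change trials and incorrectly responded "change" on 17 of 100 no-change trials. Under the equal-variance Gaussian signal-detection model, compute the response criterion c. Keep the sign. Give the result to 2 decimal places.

H = 110/128 = 0.8594
FA = 17/100 = 0.1700
z(H) = z(0.8594) = 1.078
z(FA) = z(0.1700) = -0.954
c = −½·[z(H) + z(FA)] = −0.5 × (1.078 + (-0.954)) = -0.062
c < 0: the observer has a liberal response bias.

c = -0.06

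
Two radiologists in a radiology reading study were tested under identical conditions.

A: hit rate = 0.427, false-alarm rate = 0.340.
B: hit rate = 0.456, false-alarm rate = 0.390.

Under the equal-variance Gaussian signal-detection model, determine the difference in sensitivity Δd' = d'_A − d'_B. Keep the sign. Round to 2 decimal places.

Δd' = 0.06

A: z(0.427) = -0.184, z(0.340) = -0.412, d' = 0.228
B: z(0.456) = -0.111, z(0.390) = -0.279, d' = 0.168
Δd' = d'_A − d'_B = 0.228 − 0.168 = 0.060
A has the higher sensitivity.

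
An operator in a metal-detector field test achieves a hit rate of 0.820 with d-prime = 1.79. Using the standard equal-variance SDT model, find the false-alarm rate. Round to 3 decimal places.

z(hit rate) = z(0.820) = 0.9154
z(FA) = z(H) − d' = 0.9154 − 1.79 = -0.8746
false-alarm rate = Φ(-0.8746) = 0.1909

false-alarm rate = 0.191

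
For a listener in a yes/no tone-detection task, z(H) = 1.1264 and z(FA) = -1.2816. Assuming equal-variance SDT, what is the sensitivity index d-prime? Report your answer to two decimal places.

d-prime = 2.41

d' = z(H) − z(FA) = 1.1264 − (-1.2816) = 2.4080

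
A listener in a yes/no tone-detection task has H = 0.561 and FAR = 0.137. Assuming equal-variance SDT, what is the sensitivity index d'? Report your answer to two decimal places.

d' = 1.25

z(0.561) = 0.1535, z(0.137) = -1.0939
d' = z(H) − z(FA) = 0.1535 − (-1.0939) = 1.2474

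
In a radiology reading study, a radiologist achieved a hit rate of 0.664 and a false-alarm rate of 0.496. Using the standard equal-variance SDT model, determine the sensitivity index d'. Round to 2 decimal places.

d' = 0.43

z(H) = z(0.664) = 0.423
z(FA) = z(0.496) = -0.010
d' = z(H) − z(FA) = 0.423 − (-0.010) = 0.433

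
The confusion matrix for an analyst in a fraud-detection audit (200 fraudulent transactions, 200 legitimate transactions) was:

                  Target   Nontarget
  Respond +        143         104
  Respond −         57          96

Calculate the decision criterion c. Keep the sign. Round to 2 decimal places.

H = 143/200 = 0.7150
FA = 104/200 = 0.5200
z(H) = 0.5681
z(FA) = 0.0502
c = −½·[z(H) + z(FA)] = −0.5 × (0.5681 + 0.0502) = -0.30915
c < 0: the analyst has a liberal response bias.

c = -0.31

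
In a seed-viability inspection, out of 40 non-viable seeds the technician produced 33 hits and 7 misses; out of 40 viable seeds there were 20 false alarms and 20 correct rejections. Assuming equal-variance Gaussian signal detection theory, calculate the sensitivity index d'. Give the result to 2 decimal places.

d' = 0.93

H = 33/40 = 0.8250
FA = 20/40 = 0.5000
Φ⁻¹(H) = 0.9346
Φ⁻¹(FA) = 0.0000
d' = z(H) − z(FA) = 0.9346 − 0.0000 = 0.9346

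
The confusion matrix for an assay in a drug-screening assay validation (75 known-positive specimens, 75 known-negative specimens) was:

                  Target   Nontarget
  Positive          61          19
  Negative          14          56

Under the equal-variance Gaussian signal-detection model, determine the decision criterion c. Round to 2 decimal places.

c = -0.11

H = 61/75 = 0.8133
FA = 19/75 = 0.2533
Φ⁻¹(H) = Φ⁻¹(0.8133) = 0.8901
Φ⁻¹(FA) = Φ⁻¹(0.2533) = -0.6641
c = −½·[z(H) + z(FA)] = −0.5 × (0.8901 + (-0.6641)) = -0.1130
c < 0: the assay has a liberal response bias.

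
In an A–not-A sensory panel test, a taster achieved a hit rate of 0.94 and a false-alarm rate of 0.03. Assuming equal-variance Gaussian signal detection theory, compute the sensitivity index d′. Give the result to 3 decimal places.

Φ⁻¹(H) = Φ⁻¹(0.94) = 1.5548
Φ⁻¹(FA) = Φ⁻¹(0.03) = -1.8808
d' = z(H) − z(FA) = 1.5548 − (-1.8808) = 3.4356

d′ = 3.436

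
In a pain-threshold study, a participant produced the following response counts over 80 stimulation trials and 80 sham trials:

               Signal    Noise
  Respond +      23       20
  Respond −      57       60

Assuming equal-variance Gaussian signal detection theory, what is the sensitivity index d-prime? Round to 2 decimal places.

H = 23/80 = 0.2875
FA = 20/80 = 0.2500
z(0.2875) = -0.5607, z(0.2500) = -0.6745
d' = z(H) − z(FA) = -0.5607 − (-0.6745) = 0.1138

d-prime = 0.11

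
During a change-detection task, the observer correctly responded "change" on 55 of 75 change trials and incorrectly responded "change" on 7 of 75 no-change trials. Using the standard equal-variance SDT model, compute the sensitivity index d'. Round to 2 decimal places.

H = 55/75 = 0.7333
FA = 7/75 = 0.0933
Φ⁻¹(0.7333) = 0.623, Φ⁻¹(0.0933) = -1.321
d' = z(H) − z(FA) = 0.623 − (-1.321) = 1.944

d' = 1.94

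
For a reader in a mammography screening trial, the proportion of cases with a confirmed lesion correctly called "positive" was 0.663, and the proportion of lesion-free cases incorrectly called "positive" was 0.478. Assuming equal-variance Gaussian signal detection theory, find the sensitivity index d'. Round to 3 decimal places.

d' = 0.476

Φ⁻¹(H) = Φ⁻¹(0.663) = 0.4207
Φ⁻¹(FA) = Φ⁻¹(0.478) = -0.0552
d' = z(H) − z(FA) = 0.4207 − (-0.0552) = 0.4759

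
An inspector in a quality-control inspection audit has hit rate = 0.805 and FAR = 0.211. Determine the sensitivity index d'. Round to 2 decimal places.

z(H) = 0.8596
z(FA) = -0.8030
d' = z(H) − z(FA) = 0.8596 − (-0.8030) = 1.6626

d' = 1.66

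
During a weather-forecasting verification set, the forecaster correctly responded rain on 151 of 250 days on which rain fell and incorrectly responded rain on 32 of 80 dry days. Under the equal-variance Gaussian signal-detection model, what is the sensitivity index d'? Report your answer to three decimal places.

H = 151/250 = 0.6040
FA = 32/80 = 0.4000
z(H) = 0.2637
z(FA) = -0.2533
d' = z(H) − z(FA) = 0.2637 − (-0.2533) = 0.5170

d' = 0.517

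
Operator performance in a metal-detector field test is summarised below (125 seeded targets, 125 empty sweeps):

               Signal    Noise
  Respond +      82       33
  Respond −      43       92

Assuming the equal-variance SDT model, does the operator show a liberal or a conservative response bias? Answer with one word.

conservative

z(H) = 0.402, z(FA) = -0.631
c = −½·(z(H) + z(FA)) = 0.1145
c > 0 → conservative criterion (biased toward responding “no”).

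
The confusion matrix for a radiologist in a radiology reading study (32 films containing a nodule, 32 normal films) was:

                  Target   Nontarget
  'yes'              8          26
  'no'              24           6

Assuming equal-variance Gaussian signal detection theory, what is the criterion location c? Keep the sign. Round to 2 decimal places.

c = -0.11

H = 8/32 = 0.2500
FA = 26/32 = 0.8125
z(H) = z(0.2500) = -0.6745
z(FA) = z(0.8125) = 0.8871
c = −½·[z(H) + z(FA)] = −0.5 × (-0.6745 + 0.8871) = -0.1063
c < 0: the radiologist has a liberal response bias.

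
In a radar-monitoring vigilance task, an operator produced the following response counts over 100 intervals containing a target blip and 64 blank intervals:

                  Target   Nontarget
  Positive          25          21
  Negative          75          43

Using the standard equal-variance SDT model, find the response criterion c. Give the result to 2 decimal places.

c = 0.56

H = 25/100 = 0.2500
FA = 21/64 = 0.3281
z(H) = z(0.2500) = -0.6745
z(FA) = z(0.3281) = -0.4452
c = −½·[z(H) + z(FA)] = −0.5 × (-0.6745 + (-0.4452)) = 0.55985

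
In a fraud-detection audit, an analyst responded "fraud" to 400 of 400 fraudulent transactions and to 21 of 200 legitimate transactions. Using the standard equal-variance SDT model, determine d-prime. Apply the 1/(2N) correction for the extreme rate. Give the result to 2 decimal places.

d-prime = 4.28

The hit rate is 400/400 = 1, so apply the 1/(2N) correction: H → 1 − 1/(2·400) = 0.99875.
z(H) = z(0.99875) = 3.023
z(FA) = z(0.10500) = -1.254
d' = 3.023 − (-1.254) = 4.277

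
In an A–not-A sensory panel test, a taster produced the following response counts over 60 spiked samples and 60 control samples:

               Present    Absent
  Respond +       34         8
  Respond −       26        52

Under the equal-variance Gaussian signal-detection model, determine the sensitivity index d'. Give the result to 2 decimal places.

d' = 1.28

H = 34/60 = 0.5667
FA = 8/60 = 0.1333
z(H) = z(0.5667) = 0.168
z(FA) = z(0.1333) = -1.111
d' = z(H) − z(FA) = 0.168 − (-1.111) = 1.279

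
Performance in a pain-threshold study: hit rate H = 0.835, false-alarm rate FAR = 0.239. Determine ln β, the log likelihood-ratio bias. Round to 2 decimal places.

z(H) = 0.974
z(FA) = -0.710
ln β = −½·[z(H)² − z(FA)²] = −0.5 × (0.949 − 0.504) = -0.2225

ln β = -0.22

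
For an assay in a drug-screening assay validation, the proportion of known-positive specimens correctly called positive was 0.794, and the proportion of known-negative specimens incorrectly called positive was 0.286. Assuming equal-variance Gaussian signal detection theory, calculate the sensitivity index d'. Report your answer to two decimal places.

d' = 1.39

z(H) = z(0.794) = 0.8204
z(FA) = z(0.286) = -0.5651
d' = z(H) − z(FA) = 0.8204 − (-0.5651) = 1.3855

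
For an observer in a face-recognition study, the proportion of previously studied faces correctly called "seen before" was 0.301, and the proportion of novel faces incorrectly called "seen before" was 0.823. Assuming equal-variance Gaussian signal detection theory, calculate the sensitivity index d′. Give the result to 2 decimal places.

z(H) = z(0.301) = -0.5215
z(FA) = z(0.823) = 0.9269
d' = z(H) − z(FA) = -0.5215 − 0.9269 = -1.4484

d′ = -1.45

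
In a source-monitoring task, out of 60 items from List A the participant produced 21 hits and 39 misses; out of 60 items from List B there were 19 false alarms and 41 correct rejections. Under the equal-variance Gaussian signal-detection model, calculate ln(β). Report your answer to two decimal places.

H = 21/60 = 0.3500
FA = 19/60 = 0.3167
Φ⁻¹(0.3500) = -0.385, Φ⁻¹(0.3167) = -0.477
ln β = −½·[z(H)² − z(FA)²] = −0.5 × (0.148 − 0.228) = 0.040

ln β = 0.04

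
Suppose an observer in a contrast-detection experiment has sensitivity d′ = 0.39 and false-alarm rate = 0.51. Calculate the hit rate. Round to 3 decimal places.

z(false-alarm rate) = z(0.51) = 0.0251
z(H) = z(FA) + d' = 0.0251 + 0.39 = 0.4151
hit rate = Φ(0.4151) = 0.6610

hit rate = 0.661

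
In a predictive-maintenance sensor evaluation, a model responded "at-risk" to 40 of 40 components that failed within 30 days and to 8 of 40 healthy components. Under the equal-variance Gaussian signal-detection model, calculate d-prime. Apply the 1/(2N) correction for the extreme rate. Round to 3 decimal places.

The hit rate is 40/40 = 1, so apply the 1/(2N) correction: H → 1 − 1/(2·40) = 0.98750.
z(H) = z(0.98750) = 2.2414
z(FA) = z(0.20000) = -0.8416
d' = 2.2414 − (-0.8416) = 3.0830

d-prime = 3.083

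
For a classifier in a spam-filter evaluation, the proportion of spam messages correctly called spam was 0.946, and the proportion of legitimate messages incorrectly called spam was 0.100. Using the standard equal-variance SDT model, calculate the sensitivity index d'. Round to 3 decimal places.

z(H) = z(0.946) = 1.6072
z(FA) = z(0.100) = -1.2816
d' = z(H) − z(FA) = 1.6072 − (-1.2816) = 2.8888

d' = 2.889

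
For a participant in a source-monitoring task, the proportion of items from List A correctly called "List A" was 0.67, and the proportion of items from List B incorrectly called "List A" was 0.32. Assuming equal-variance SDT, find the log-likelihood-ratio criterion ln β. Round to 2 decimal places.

Φ⁻¹(H) = Φ⁻¹(0.67) = 0.440
Φ⁻¹(FA) = Φ⁻¹(0.32) = -0.468
ln β = −½·[z(H)² − z(FA)²] = −0.5 × (0.194 − 0.219) = 0.0125

ln β = 0.01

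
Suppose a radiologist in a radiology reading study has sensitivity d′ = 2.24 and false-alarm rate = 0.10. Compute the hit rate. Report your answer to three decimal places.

hit rate = 0.831

z(false-alarm rate) = z(0.10) = -1.2816
z(H) = z(FA) + d' = -1.2816 + 2.24 = 0.9584
hit rate = Φ(0.9584) = 0.8311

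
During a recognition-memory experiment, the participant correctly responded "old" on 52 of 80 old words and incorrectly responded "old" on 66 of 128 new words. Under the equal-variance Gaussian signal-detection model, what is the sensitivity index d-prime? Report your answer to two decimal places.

H = 52/80 = 0.6500
FA = 66/128 = 0.5156
Φ⁻¹(0.6500) = 0.385, Φ⁻¹(0.5156) = 0.039
d' = z(H) − z(FA) = 0.385 − 0.039 = 0.346

d-prime = 0.35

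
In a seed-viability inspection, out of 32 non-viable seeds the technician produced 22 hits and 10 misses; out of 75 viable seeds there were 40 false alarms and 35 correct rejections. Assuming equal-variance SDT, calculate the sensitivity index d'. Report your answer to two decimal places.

d' = 0.41

H = 22/32 = 0.6875
FA = 40/75 = 0.5333
z(H) = z(0.6875) = 0.489
z(FA) = z(0.5333) = 0.084
d' = z(H) − z(FA) = 0.489 − 0.084 = 0.405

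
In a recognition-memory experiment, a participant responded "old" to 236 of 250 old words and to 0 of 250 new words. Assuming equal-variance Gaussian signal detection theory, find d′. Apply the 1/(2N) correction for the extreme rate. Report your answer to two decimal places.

d′ = 4.47

The false-alarm rate is 0/250 = 0, so apply the 1/(2N) correction: FA → 1/(2·250) = 0.00200.
z(H) = z(0.94400) = 1.589
z(FA) = z(0.00200) = -2.878
d' = 1.589 − (-2.878) = 4.467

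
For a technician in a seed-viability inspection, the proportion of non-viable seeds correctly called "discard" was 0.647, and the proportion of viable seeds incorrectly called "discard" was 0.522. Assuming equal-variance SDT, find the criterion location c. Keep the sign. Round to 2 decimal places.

z(H) = 0.3772
z(FA) = 0.0552
c = −½·[z(H) + z(FA)] = −0.5 × (0.3772 + 0.0552) = -0.2162
c < 0: the technician has a liberal response bias.

c = -0.22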